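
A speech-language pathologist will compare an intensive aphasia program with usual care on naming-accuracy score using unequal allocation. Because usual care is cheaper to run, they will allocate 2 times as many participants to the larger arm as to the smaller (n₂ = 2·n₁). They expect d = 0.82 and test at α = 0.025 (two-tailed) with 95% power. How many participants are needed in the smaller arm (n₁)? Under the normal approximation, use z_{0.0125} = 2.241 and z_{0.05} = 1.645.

n₁ = 34

With allocation ratio k = n₂/n₁ = 2, Var(x̄₁−x̄₂) = σ²(1/n₁ + 1/(k·n₁)) = σ²·(k+1)/(k·n₁).
So n₁ = (1 + 1/k)·((z_{α/2} + z_β)/d)² = 1.500 × (3.886/0.82)².
n₁ = 1.500 × 22.46 = 33.7.
Round up: n₁ = 34, giving n₂ = 2 × 34 = 68.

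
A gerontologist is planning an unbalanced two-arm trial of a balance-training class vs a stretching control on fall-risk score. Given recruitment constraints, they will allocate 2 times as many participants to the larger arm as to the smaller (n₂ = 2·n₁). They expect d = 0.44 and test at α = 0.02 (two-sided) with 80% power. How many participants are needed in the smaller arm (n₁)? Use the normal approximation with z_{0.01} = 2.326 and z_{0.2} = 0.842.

With allocation ratio k = n₂/n₁ = 2, Var(x̄₁−x̄₂) = σ²(1/n₁ + 1/(k·n₁)) = σ²·(k+1)/(k·n₁).
So n₁ = (1 + 1/k)·((z_{α/2} + z_β)/d)² = 1.500 × (3.168/0.44)².
n₁ = 1.500 × 51.84 = 77.8.
Round up: n₁ = 78, giving n₂ = 2 × 78 = 156.

n₁ = 78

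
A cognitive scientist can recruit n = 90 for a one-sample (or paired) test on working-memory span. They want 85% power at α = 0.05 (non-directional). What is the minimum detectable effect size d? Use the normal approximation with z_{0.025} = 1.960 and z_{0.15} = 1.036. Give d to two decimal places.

d_min ≈ 0.32

For a single sample (or paired design) of n = 90: d_min = (z_{α/2} + z_β)/√n.
z-sum = 1.960 + 1.036 = 2.996.
d_min = 2.996 / √90 = 2.996 / 9.487 = 0.316.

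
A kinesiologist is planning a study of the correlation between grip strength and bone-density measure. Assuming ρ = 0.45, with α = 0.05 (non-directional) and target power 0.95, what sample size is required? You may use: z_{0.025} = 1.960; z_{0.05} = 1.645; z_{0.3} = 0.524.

Fisher's z: C = ½·ln((1+r)/(1−r)) = ½·ln(2.6364) = 0.4847.
n = ((z_{α/2} + z_β)/C)² + 3.
(1.960 + 1.645) / 0.4847 = 3.605 / 0.4847 = 7.438.
n = 7.438² + 3 = 55.32 + 3 = 58.3.
Round up.

n = 59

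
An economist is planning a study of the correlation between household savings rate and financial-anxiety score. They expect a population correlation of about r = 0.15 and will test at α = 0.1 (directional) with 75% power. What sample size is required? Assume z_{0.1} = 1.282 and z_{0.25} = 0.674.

Fisher's z: C = ½·ln((1+r)/(1−r)) = ½·ln(1.3529) = 0.1511.
n = ((z_{α} + z_β)/C)² + 3.
(1.282 + 0.674) / 0.1511 = 1.956 / 0.1511 = 12.945.
n = 12.945² + 3 = 167.57 + 3 = 170.6.
Round up.

n = 171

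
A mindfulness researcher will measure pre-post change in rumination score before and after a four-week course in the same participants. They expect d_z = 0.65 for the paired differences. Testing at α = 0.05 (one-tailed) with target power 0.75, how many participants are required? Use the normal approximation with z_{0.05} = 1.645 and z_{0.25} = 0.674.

n = 13 pairs

For a paired (one-sample on differences) test: n = ((z_{α} + z_β) / d)².
z_{α} + z_β = 1.645 + 0.674 = 2.319.
n = (2.319 / 0.65)² = 3.568² = 12.73.
Round up.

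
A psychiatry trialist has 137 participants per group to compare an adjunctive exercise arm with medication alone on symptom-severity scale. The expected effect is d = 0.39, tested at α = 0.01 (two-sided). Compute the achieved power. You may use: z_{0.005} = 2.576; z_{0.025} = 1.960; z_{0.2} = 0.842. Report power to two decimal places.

For two equal groups, power = Φ(d·√(n/2) − z_{α/2}).
d·√(n/2) = 0.39 × √(137/2) = 0.39 × 8.276 = 3.228.
z_β = 3.228 − 2.576 = 0.652.
Power = Φ(0.652) = 0.743.

power ≈ 0.74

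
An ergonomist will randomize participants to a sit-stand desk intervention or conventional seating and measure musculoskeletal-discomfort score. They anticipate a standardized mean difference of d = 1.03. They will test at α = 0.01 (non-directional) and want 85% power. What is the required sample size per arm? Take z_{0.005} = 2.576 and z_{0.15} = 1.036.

n = 25 per group

For two independent groups with equal n: n = 2·((z_{α/2} + z_β) / d)².
z_{α/2} + z_β = 2.576 + 1.036 = 3.612.
n = 2 × (3.612 / 1.03)² = 2 × 3.507² = 2 × 12.30 = 24.6.
Round up to the next whole participant.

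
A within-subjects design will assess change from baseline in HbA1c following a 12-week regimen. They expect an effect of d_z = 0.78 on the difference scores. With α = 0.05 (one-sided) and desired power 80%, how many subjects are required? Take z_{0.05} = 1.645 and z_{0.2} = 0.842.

n = 11 pairs

For a paired (one-sample on differences) test: n = ((z_{α} + z_β) / d)².
z_{α} + z_β = 1.645 + 0.842 = 2.487.
n = (2.487 / 0.78)² = 3.188² = 10.17.
Round up.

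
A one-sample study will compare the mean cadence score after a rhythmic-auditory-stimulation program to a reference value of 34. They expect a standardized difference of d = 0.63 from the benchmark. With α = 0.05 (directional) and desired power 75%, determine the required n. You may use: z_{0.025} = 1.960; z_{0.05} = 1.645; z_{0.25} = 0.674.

For a one-sample test: n = ((z_{α} + z_β) / d)².
z_{α} + z_β = 1.645 + 0.674 = 2.319.
n = (2.319 / 0.63)² = 3.681² = 13.55.
Round up.

n = 14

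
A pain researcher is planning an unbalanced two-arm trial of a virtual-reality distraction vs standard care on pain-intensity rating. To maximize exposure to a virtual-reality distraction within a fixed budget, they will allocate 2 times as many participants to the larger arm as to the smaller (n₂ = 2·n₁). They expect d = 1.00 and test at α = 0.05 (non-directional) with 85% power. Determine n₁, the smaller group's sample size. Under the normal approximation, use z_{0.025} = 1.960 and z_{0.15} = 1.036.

n₁ = 14

With allocation ratio k = n₂/n₁ = 2, Var(x̄₁−x̄₂) = σ²(1/n₁ + 1/(k·n₁)) = σ²·(k+1)/(k·n₁).
So n₁ = (1 + 1/k)·((z_{α/2} + z_β)/d)² = 1.500 × (2.996/1.00)².
n₁ = 1.500 × 8.98 = 13.5.
Round up: n₁ = 14, giving n₂ = 2 × 14 = 28.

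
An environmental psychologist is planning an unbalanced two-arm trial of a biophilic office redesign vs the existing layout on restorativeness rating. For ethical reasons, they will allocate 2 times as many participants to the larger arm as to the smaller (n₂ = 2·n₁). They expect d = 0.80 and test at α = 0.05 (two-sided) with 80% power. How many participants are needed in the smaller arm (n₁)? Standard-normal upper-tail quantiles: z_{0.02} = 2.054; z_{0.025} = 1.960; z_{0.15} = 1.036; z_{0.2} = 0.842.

n₁ = 19

With allocation ratio k = n₂/n₁ = 2, Var(x̄₁−x̄₂) = σ²(1/n₁ + 1/(k·n₁)) = σ²·(k+1)/(k·n₁).
So n₁ = (1 + 1/k)·((z_{α/2} + z_β)/d)² = 1.500 × (2.802/0.80)².
n₁ = 1.500 × 12.27 = 18.4.
Round up: n₁ = 19, giving n₂ = 2 × 19 = 38.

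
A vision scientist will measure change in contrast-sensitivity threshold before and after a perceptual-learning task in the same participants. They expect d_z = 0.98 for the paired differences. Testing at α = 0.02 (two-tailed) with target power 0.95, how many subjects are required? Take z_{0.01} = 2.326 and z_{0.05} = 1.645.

n = 17 pairs

For a paired (one-sample on differences) test: n = ((z_{α/2} + z_β) / d)².
z_{α/2} + z_β = 2.326 + 1.645 = 3.971.
n = (3.971 / 0.98)² = 4.052² = 16.42.
Round up.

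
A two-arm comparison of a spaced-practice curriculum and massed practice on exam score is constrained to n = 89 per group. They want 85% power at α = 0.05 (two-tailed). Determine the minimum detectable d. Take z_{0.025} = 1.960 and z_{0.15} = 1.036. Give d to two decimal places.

d_min ≈ 0.45

For two independent groups of n = 89 each: d_min = (z_{α/2} + z_β)·√(2/n).
z-sum = 1.960 + 1.036 = 2.996.
d_min = 2.996 × √(2/89) = 2.996 × 0.1499 = 0.449.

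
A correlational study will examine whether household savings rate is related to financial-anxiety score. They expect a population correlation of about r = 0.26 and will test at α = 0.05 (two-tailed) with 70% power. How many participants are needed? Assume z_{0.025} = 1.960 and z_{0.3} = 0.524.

n = 91

Fisher's z: C = ½·ln((1+r)/(1−r)) = ½·ln(1.7027) = 0.2661.
n = ((z_{α/2} + z_β)/C)² + 3.
(1.960 + 0.524) / 0.2661 = 2.484 / 0.2661 = 9.335.
n = 9.335² + 3 = 87.14 + 3 = 90.1.
Round up.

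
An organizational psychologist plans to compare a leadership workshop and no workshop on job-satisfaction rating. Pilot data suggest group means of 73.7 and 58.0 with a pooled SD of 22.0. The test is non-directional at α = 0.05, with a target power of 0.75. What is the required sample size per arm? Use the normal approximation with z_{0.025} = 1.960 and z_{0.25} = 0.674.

n = 28 per group

Cohen's d = |M₁ − M₂| / SD_pooled = |73.7 − 58.0| / 22.0 = 15.7 / 22.0 = 0.714.
For two independent groups with equal n: n = 2·((z_{α/2} + z_β) / d)².
z_{α/2} + z_β = 1.960 + 0.674 = 2.634.
n = 2 × (2.634 / 0.714)² = 2 × 3.689² = 2 × 13.61 = 27.2.
Round up to the next whole participant.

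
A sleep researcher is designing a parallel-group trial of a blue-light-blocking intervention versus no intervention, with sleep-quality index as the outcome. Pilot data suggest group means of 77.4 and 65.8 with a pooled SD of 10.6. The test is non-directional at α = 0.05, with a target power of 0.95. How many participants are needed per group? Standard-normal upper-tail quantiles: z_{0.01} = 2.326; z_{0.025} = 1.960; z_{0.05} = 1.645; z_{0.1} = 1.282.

n = 22 per group

Cohen's d = |M₁ − M₂| / SD_pooled = |77.4 − 65.8| / 10.6 = 11.6 / 10.6 = 1.094.
For two independent groups with equal n: n = 2·((z_{α/2} + z_β) / d)².
z_{α/2} + z_β = 1.960 + 1.645 = 3.605.
n = 2 × (3.605 / 1.094)² = 2 × 3.295² = 2 × 10.86 = 21.7.
Round up to the next whole participant.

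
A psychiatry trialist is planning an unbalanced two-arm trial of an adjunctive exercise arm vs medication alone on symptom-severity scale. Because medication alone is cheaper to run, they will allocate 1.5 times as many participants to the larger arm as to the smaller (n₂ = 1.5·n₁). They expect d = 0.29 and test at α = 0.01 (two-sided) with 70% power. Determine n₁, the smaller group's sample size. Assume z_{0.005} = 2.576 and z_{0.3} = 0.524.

n₁ = 191

With allocation ratio k = n₂/n₁ = 1.5, Var(x̄₁−x̄₂) = σ²(1/n₁ + 1/(k·n₁)) = σ²·(k+1)/(k·n₁).
So n₁ = (1 + 1/k)·((z_{α/2} + z_β)/d)² = 1.667 × (3.100/0.29)².
n₁ = 1.667 × 114.27 = 190.4.
Round up: n₁ = 191, giving n₂ = ⌈1.5 × 191⌉ = ⌈286.5⌉ = 287.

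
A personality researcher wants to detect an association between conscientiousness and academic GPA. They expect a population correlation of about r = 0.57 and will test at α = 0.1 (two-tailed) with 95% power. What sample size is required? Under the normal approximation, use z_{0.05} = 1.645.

n = 29

Fisher's z: C = ½·ln((1+r)/(1−r)) = ½·ln(3.6512) = 0.6475.
n = ((z_{α/2} + z_β)/C)² + 3.
(1.645 + 1.645) / 0.6475 = 3.290 / 0.6475 = 5.081.
n = 5.081² + 3 = 25.82 + 3 = 28.8.
Round up.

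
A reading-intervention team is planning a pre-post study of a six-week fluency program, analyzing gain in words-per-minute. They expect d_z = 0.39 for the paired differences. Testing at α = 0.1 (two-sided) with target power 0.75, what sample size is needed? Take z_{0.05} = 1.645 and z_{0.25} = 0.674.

n = 36 pairs

For a paired (one-sample on differences) test: n = ((z_{α/2} + z_β) / d)².
z_{α/2} + z_β = 1.645 + 0.674 = 2.319.
n = (2.319 / 0.39)² = 5.946² = 35.36.
Round up.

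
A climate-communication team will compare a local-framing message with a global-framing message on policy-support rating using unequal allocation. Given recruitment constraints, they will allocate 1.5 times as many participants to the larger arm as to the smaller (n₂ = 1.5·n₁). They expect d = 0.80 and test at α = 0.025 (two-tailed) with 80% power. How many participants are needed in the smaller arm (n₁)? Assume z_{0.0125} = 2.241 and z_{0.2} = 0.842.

n₁ = 25

With allocation ratio k = n₂/n₁ = 1.5, Var(x̄₁−x̄₂) = σ²(1/n₁ + 1/(k·n₁)) = σ²·(k+1)/(k·n₁).
So n₁ = (1 + 1/k)·((z_{α/2} + z_β)/d)² = 1.667 × (3.083/0.80)².
n₁ = 1.667 × 14.85 = 24.8.
Round up: n₁ = 25, giving n₂ = ⌈1.5 × 25⌉ = ⌈37.5⌉ = 38.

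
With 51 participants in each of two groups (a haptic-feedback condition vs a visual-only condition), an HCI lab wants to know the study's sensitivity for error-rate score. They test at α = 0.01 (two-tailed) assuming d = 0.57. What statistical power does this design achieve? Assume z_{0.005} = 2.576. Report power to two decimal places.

power ≈ 0.62

For two equal groups, power = Φ(d·√(n/2) − z_{α/2}).
d·√(n/2) = 0.57 × √(51/2) = 0.57 × 5.050 = 2.878.
z_β = 2.878 − 2.576 = 0.302.
Power = Φ(0.302) = 0.619.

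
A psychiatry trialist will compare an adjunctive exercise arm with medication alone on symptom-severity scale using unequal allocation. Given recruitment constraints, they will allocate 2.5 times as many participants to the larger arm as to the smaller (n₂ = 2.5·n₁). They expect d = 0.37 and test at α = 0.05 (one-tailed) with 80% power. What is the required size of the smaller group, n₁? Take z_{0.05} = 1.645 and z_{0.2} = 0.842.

n₁ = 64

With allocation ratio k = n₂/n₁ = 2.5, Var(x̄₁−x̄₂) = σ²(1/n₁ + 1/(k·n₁)) = σ²·(k+1)/(k·n₁).
So n₁ = (1 + 1/k)·((z_{α} + z_β)/d)² = 1.400 × (2.487/0.37)².
n₁ = 1.400 × 45.18 = 63.3.
Round up: n₁ = 64, giving n₂ = 2.5 × 64 = 160.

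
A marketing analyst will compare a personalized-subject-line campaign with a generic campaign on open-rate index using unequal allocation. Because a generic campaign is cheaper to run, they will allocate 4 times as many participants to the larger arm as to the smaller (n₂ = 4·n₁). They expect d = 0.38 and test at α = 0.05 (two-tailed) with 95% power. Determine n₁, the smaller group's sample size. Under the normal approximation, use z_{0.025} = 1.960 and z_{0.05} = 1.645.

With allocation ratio k = n₂/n₁ = 4, Var(x̄₁−x̄₂) = σ²(1/n₁ + 1/(k·n₁)) = σ²·(k+1)/(k·n₁).
So n₁ = (1 + 1/k)·((z_{α/2} + z_β)/d)² = 1.250 × (3.605/0.38)².
n₁ = 1.250 × 90.00 = 112.5.
Round up: n₁ = 113, giving n₂ = 4 × 113 = 452.

n₁ = 113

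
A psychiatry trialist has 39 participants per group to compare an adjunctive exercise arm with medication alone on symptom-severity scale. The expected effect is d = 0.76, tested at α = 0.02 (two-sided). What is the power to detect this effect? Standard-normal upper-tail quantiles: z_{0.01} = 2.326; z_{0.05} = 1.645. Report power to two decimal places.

For two equal groups, power = Φ(d·√(n/2) − z_{α/2}).
d·√(n/2) = 0.76 × √(39/2) = 0.76 × 4.416 = 3.356.
z_β = 3.356 − 2.326 = 1.030.
Power = Φ(1.030) = 0.849.

power ≈ 0.85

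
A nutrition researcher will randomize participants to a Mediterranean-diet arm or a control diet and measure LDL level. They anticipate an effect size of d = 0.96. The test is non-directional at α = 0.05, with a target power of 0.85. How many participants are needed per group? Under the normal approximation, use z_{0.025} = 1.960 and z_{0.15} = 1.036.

n = 20 per group

For two independent groups with equal n: n = 2·((z_{α/2} + z_β) / d)².
z_{α/2} + z_β = 1.960 + 1.036 = 2.996.
n = 2 × (2.996 / 0.96)² = 2 × 3.121² = 2 × 9.74 = 19.5.
Round up to the next whole participant.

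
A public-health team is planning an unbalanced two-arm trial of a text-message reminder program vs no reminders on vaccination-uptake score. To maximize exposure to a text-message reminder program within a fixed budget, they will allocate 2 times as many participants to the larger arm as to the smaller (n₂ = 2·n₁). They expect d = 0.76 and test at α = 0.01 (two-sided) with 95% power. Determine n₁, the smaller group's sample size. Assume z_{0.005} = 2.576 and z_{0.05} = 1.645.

With allocation ratio k = n₂/n₁ = 2, Var(x̄₁−x̄₂) = σ²(1/n₁ + 1/(k·n₁)) = σ²·(k+1)/(k·n₁).
So n₁ = (1 + 1/k)·((z_{α/2} + z_β)/d)² = 1.500 × (4.221/0.76)².
n₁ = 1.500 × 30.85 = 46.3.
Round up: n₁ = 47, giving n₂ = 2 × 47 = 94.

n₁ = 47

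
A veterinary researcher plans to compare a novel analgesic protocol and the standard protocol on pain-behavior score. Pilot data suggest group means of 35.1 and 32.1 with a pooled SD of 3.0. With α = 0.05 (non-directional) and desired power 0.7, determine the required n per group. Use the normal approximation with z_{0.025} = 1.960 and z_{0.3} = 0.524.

n = 13 per group

Cohen's d = |M₁ − M₂| / SD_pooled = |35.1 − 32.1| / 3.0 = 3.0 / 3.0 = 1.000.
For two independent groups with equal n: n = 2·((z_{α/2} + z_β) / d)².
z_{α/2} + z_β = 1.960 + 0.524 = 2.484.
n = 2 × (2.484 / 1.000)² = 2 × 2.484² = 2 × 6.17 = 12.3.
Round up to the next whole participant.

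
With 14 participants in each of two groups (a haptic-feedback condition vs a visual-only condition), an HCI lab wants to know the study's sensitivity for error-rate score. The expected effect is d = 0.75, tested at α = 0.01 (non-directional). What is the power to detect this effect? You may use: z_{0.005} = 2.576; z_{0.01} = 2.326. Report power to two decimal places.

power ≈ 0.28

For two equal groups, power = Φ(d·√(n/2) − z_{α/2}).
d·√(n/2) = 0.75 × √(14/2) = 0.75 × 2.646 = 1.984.
z_β = 1.984 − 2.576 = -0.592.
Power = Φ(-0.592) = 0.277.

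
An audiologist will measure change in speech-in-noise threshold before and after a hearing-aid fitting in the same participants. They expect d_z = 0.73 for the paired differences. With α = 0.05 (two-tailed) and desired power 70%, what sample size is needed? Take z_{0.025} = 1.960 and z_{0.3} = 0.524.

n = 12 pairs

For a paired (one-sample on differences) test: n = ((z_{α/2} + z_β) / d)².
z_{α/2} + z_β = 1.960 + 0.524 = 2.484.
n = (2.484 / 0.73)² = 3.403² = 11.58.
Round up.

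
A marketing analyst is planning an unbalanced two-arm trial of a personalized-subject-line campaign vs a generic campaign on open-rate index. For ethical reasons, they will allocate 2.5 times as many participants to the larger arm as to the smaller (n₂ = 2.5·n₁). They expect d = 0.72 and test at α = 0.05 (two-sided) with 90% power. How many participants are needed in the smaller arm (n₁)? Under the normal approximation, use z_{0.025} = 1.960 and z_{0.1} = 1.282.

n₁ = 29

With allocation ratio k = n₂/n₁ = 2.5, Var(x̄₁−x̄₂) = σ²(1/n₁ + 1/(k·n₁)) = σ²·(k+1)/(k·n₁).
So n₁ = (1 + 1/k)·((z_{α/2} + z_β)/d)² = 1.400 × (3.242/0.72)².
n₁ = 1.400 × 20.28 = 28.4.
Round up: n₁ = 29, giving n₂ = ⌈2.5 × 29⌉ = ⌈72.5⌉ = 73.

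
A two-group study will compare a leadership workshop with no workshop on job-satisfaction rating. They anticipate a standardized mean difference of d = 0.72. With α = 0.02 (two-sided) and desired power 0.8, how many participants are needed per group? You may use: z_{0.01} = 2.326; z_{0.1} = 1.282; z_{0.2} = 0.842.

For two independent groups with equal n: n = 2·((z_{α/2} + z_β) / d)².
z_{α/2} + z_β = 2.326 + 0.842 = 3.168.
n = 2 × (3.168 / 0.72)² = 2 × 4.400² = 2 × 19.36 = 38.7.
Round up to the next whole participant.

n = 39 per group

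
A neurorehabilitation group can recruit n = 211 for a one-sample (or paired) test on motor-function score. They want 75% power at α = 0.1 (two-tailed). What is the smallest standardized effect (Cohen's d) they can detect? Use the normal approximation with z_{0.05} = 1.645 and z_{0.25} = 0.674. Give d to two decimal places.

d_min ≈ 0.16

For a single sample (or paired design) of n = 211: d_min = (z_{α/2} + z_β)/√n.
z-sum = 1.645 + 0.674 = 2.319.
d_min = 2.319 / √211 = 2.319 / 14.526 = 0.160.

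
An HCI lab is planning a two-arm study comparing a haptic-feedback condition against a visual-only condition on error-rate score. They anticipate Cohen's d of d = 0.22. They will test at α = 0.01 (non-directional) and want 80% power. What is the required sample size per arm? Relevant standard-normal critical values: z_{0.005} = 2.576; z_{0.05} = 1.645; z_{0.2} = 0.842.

For two independent groups with equal n: n = 2·((z_{α/2} + z_β) / d)².
z_{α/2} + z_β = 2.576 + 0.842 = 3.418.
n = 2 × (3.418 / 0.22)² = 2 × 15.536² = 2 × 241.38 = 482.8.
Round up to the next whole participant.

n = 483 per group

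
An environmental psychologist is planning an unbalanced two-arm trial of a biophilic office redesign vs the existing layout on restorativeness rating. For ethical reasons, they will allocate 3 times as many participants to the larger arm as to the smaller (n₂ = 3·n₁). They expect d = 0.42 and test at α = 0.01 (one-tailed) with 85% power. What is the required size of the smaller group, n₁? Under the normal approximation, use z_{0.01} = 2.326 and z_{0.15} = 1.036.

n₁ = 86

With allocation ratio k = n₂/n₁ = 3, Var(x̄₁−x̄₂) = σ²(1/n₁ + 1/(k·n₁)) = σ²·(k+1)/(k·n₁).
So n₁ = (1 + 1/k)·((z_{α} + z_β)/d)² = 1.333 × (3.362/0.42)².
n₁ = 1.333 × 64.08 = 85.4.
Round up: n₁ = 86, giving n₂ = 3 × 86 = 258.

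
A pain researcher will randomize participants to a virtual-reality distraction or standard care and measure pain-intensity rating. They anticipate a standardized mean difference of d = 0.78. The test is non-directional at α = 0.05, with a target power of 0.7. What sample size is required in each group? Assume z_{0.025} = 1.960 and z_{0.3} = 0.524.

n = 21 per group

For two independent groups with equal n: n = 2·((z_{α/2} + z_β) / d)².
z_{α/2} + z_β = 1.960 + 0.524 = 2.484.
n = 2 × (2.484 / 0.78)² = 2 × 3.185² = 2 × 10.14 = 20.3.
Round up to the next whole participant.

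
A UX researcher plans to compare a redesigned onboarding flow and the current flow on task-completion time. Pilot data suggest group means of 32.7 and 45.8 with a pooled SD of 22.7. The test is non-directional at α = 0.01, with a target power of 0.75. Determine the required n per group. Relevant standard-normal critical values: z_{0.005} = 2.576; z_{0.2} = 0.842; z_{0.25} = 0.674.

Cohen's d = |M₁ − M₂| / SD_pooled = |32.7 − 45.8| / 22.7 = 13.1 / 22.7 = 0.577.
For two independent groups with equal n: n = 2·((z_{α/2} + z_β) / d)².
z_{α/2} + z_β = 2.576 + 0.674 = 3.250.
n = 2 × (3.250 / 0.577)² = 2 × 5.633² = 2 × 31.73 = 63.5.
Round up to the next whole participant.

n = 64 per group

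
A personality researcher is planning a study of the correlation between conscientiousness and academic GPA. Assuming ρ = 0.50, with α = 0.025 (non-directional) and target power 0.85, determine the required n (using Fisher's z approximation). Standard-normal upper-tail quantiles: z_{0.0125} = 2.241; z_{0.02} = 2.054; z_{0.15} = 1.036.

n = 39

Fisher's z: C = ½·ln((1+r)/(1−r)) = ½·ln(3.0000) = 0.5493.
n = ((z_{α/2} + z_β)/C)² + 3.
(2.241 + 1.036) / 0.5493 = 3.277 / 0.5493 = 5.966.
n = 5.966² + 3 = 35.59 + 3 = 38.6.
Round up.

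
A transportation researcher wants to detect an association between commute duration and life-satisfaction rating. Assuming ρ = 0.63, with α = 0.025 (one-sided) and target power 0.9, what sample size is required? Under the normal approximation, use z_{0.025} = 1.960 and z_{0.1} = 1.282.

Fisher's z: C = ½·ln((1+r)/(1−r)) = ½·ln(4.4054) = 0.7414.
n = ((z_{α} + z_β)/C)² + 3.
(1.960 + 1.282) / 0.7414 = 3.242 / 0.7414 = 4.373.
n = 4.373² + 3 = 19.12 + 3 = 22.1.
Round up.

n = 23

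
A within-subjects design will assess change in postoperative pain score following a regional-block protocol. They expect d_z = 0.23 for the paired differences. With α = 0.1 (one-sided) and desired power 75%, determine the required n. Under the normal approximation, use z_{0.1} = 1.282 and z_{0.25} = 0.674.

n = 73 pairs

For a paired (one-sample on differences) test: n = ((z_{α} + z_β) / d)².
z_{α} + z_β = 1.282 + 0.674 = 1.956.
n = (1.956 / 0.23)² = 8.504² = 72.32.
Round up.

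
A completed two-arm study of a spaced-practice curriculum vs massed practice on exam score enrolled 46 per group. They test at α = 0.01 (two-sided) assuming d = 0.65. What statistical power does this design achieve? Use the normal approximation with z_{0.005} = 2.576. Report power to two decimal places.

For two equal groups, power = Φ(d·√(n/2) − z_{α/2}).
d·√(n/2) = 0.65 × √(46/2) = 0.65 × 4.796 = 3.117.
z_β = 3.117 − 2.576 = 0.541.
Power = Φ(0.541) = 0.706.

power ≈ 0.71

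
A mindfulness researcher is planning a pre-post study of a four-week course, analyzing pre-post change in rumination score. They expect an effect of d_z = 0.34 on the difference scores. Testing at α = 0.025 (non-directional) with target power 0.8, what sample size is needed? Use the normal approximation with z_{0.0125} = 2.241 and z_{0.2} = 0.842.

n = 83 pairs

For a paired (one-sample on differences) test: n = ((z_{α/2} + z_β) / d)².
z_{α/2} + z_β = 2.241 + 0.842 = 3.083.
n = (3.083 / 0.34)² = 9.068² = 82.22.
Round up.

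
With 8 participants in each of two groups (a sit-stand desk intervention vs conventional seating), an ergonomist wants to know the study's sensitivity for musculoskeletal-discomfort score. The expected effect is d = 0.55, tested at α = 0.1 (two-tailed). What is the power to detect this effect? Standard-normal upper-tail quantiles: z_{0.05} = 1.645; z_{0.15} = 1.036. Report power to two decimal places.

power ≈ 0.29

For two equal groups, power = Φ(d·√(n/2) − z_{α/2}).
d·√(n/2) = 0.55 × √(8/2) = 0.55 × 2.000 = 1.100.
z_β = 1.100 − 1.645 = -0.545.
Power = Φ(-0.545) = 0.293.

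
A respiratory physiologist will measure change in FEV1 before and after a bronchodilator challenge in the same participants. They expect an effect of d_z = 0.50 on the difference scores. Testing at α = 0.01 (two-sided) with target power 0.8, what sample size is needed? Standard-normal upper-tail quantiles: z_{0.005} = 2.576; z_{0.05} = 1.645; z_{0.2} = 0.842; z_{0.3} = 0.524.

For a paired (one-sample on differences) test: n = ((z_{α/2} + z_β) / d)².
z_{α/2} + z_β = 2.576 + 0.842 = 3.418.
n = (3.418 / 0.50)² = 6.836² = 46.73.
Round up.

n = 47 pairs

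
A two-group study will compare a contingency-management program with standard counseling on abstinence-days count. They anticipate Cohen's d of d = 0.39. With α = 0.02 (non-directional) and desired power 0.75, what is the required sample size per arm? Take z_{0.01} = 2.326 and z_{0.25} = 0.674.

For two independent groups with equal n: n = 2·((z_{α/2} + z_β) / d)².
z_{α/2} + z_β = 2.326 + 0.674 = 3.000.
n = 2 × (3.000 / 0.39)² = 2 × 7.692² = 2 × 59.17 = 118.3.
Round up to the next whole participant.

n = 119 per group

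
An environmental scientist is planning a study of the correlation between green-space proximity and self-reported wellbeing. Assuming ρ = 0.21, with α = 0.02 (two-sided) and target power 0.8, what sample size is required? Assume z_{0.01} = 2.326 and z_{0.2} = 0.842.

n = 224

Fisher's z: C = ½·ln((1+r)/(1−r)) = ½·ln(1.5316) = 0.2132.
n = ((z_{α/2} + z_β)/C)² + 3.
(2.326 + 0.842) / 0.2132 = 3.168 / 0.2132 = 14.859.
n = 14.859² + 3 = 220.80 + 3 = 223.8.
Round up.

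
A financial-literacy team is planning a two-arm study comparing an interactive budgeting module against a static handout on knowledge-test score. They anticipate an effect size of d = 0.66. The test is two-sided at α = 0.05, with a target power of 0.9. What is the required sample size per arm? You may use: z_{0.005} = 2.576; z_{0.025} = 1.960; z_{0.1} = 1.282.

n = 49 per group

For two independent groups with equal n: n = 2·((z_{α/2} + z_β) / d)².
z_{α/2} + z_β = 1.960 + 1.282 = 3.242.
n = 2 × (3.242 / 0.66)² = 2 × 4.912² = 2 × 24.13 = 48.3.
Round up to the next whole participant.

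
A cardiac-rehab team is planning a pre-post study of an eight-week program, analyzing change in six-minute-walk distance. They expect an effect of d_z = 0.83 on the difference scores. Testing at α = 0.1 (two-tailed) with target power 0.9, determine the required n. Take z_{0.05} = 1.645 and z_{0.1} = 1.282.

For a paired (one-sample on differences) test: n = ((z_{α/2} + z_β) / d)².
z_{α/2} + z_β = 1.645 + 1.282 = 2.927.
n = (2.927 / 0.83)² = 3.527² = 12.44.
Round up.

n = 13 pairs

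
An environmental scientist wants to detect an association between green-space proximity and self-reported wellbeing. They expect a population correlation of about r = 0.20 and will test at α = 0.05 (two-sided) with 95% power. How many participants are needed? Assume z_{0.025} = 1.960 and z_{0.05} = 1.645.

n = 320

Fisher's z: C = ½·ln((1+r)/(1−r)) = ½·ln(1.5000) = 0.2027.
n = ((z_{α/2} + z_β)/C)² + 3.
(1.960 + 1.645) / 0.2027 = 3.605 / 0.2027 = 17.785.
n = 17.785² + 3 = 316.30 + 3 = 319.3.
Round up.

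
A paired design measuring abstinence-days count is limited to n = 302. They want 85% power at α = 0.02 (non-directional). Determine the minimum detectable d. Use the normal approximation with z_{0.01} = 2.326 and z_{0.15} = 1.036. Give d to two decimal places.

For a single sample (or paired design) of n = 302: d_min = (z_{α/2} + z_β)/√n.
z-sum = 2.326 + 1.036 = 3.362.
d_min = 3.362 / √302 = 3.362 / 17.378 = 0.193.

d_min ≈ 0.19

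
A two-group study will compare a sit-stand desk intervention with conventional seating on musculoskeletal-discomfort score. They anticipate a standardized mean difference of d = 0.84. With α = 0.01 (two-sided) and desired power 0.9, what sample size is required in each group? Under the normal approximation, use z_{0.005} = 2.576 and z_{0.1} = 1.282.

n = 43 per group

For two independent groups with equal n: n = 2·((z_{α/2} + z_β) / d)².
z_{α/2} + z_β = 2.576 + 1.282 = 3.858.
n = 2 × (3.858 / 0.84)² = 2 × 4.593² = 2 × 21.09 = 42.2.
Round up to the next whole participant.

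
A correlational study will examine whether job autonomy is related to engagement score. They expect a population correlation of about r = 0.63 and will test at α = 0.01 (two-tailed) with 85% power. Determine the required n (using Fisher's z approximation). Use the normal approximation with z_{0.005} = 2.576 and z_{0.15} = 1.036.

Fisher's z: C = ½·ln((1+r)/(1−r)) = ½·ln(4.4054) = 0.7414.
n = ((z_{α/2} + z_β)/C)² + 3.
(2.576 + 1.036) / 0.7414 = 3.612 / 0.7414 = 4.872.
n = 4.872² + 3 = 23.74 + 3 = 26.7.
Round up.

n = 27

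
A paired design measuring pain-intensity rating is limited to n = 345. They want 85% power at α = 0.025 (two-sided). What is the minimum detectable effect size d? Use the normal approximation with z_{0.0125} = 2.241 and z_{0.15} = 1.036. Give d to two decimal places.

d_min ≈ 0.18

For a single sample (or paired design) of n = 345: d_min = (z_{α/2} + z_β)/√n.
z-sum = 2.241 + 1.036 = 3.277.
d_min = 3.277 / √345 = 3.277 / 18.574 = 0.176.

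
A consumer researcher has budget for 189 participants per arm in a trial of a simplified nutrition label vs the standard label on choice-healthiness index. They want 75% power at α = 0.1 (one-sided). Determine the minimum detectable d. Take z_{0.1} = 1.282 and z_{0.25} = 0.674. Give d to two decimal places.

For two independent groups of n = 189 each: d_min = (z_{α} + z_β)·√(2/n).
z-sum = 1.282 + 0.674 = 1.956.
d_min = 1.956 × √(2/189) = 1.956 × 0.1029 = 0.201.

d_min ≈ 0.20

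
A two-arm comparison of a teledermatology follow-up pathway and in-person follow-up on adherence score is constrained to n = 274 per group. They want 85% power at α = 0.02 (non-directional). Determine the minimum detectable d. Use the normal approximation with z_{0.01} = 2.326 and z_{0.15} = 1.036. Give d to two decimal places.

For two independent groups of n = 274 each: d_min = (z_{α/2} + z_β)·√(2/n).
z-sum = 2.326 + 1.036 = 3.362.
d_min = 3.362 × √(2/274) = 3.362 × 0.0854 = 0.287.

d_min ≈ 0.29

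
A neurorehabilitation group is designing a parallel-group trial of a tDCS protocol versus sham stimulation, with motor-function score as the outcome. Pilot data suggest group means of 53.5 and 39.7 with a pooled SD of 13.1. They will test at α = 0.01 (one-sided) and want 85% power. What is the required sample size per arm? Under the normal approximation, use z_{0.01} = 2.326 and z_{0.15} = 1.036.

Cohen's d = |M₁ − M₂| / SD_pooled = |53.5 − 39.7| / 13.1 = 13.8 / 13.1 = 1.053.
For two independent groups with equal n: n = 2·((z_{α} + z_β) / d)².
z_{α} + z_β = 2.326 + 1.036 = 3.362.
n = 2 × (3.362 / 1.053)² = 2 × 3.193² = 2 × 10.19 = 20.4.
Round up to the next whole participant.

n = 21 per group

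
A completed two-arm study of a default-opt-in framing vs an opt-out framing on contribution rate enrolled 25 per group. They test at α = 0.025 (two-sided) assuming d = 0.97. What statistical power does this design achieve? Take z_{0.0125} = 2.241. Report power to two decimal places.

For two equal groups, power = Φ(d·√(n/2) − z_{α/2}).
d·√(n/2) = 0.97 × √(25/2) = 0.97 × 3.536 = 3.429.
z_β = 3.429 − 2.241 = 1.188.
Power = Φ(1.188) = 0.883.

power ≈ 0.88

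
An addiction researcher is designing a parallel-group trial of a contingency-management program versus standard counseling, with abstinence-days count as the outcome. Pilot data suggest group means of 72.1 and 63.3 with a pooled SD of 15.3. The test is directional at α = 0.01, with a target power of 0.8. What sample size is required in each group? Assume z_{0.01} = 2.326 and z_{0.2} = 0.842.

n = 61 per group

Cohen's d = |M₁ − M₂| / SD_pooled = |72.1 − 63.3| / 15.3 = 8.8 / 15.3 = 0.575.
For two independent groups with equal n: n = 2·((z_{α} + z_β) / d)².
z_{α} + z_β = 2.326 + 0.842 = 3.168.
n = 2 × (3.168 / 0.575)² = 2 × 5.510² = 2 × 30.36 = 60.7.
Round up to the next whole participant.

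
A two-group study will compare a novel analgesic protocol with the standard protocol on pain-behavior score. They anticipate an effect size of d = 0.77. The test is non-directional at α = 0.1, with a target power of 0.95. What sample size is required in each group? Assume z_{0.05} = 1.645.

For two independent groups with equal n: n = 2·((z_{α/2} + z_β) / d)².
z_{α/2} + z_β = 1.645 + 1.645 = 3.290.
n = 2 × (3.290 / 0.77)² = 2 × 4.273² = 2 × 18.26 = 36.5.
Round up to the next whole participant.

n = 37 per group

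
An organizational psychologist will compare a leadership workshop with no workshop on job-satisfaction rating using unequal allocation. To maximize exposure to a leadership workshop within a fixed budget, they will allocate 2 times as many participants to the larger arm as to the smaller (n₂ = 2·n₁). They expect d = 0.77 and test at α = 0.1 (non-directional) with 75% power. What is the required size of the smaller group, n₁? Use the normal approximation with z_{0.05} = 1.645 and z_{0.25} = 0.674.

n₁ = 14

With allocation ratio k = n₂/n₁ = 2, Var(x̄₁−x̄₂) = σ²(1/n₁ + 1/(k·n₁)) = σ²·(k+1)/(k·n₁).
So n₁ = (1 + 1/k)·((z_{α/2} + z_β)/d)² = 1.500 × (2.319/0.77)².
n₁ = 1.500 × 9.07 = 13.6.
Round up: n₁ = 14, giving n₂ = 2 × 14 = 28.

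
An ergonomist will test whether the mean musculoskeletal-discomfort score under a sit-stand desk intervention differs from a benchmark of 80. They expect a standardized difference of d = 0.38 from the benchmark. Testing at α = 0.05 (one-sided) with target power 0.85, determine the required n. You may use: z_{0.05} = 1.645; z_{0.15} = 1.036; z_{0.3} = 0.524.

For a one-sample test: n = ((z_{α} + z_β) / d)².
z_{α} + z_β = 1.645 + 1.036 = 2.681.
n = (2.681 / 0.38)² = 7.055² = 49.78.
Round up.

n = 50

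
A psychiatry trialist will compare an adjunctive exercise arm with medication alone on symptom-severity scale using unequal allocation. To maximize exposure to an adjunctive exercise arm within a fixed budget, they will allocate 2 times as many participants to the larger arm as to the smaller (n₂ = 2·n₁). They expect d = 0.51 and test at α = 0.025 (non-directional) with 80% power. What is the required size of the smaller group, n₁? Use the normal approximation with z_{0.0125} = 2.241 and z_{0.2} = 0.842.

With allocation ratio k = n₂/n₁ = 2, Var(x̄₁−x̄₂) = σ²(1/n₁ + 1/(k·n₁)) = σ²·(k+1)/(k·n₁).
So n₁ = (1 + 1/k)·((z_{α/2} + z_β)/d)² = 1.500 × (3.083/0.51)².
n₁ = 1.500 × 36.54 = 54.8.
Round up: n₁ = 55, giving n₂ = 2 × 55 = 110.

n₁ = 55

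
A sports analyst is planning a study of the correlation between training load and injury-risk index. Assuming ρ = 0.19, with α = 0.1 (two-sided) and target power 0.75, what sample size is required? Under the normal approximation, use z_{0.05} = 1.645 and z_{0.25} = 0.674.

n = 149

Fisher's z: C = ½·ln((1+r)/(1−r)) = ½·ln(1.4691) = 0.1923.
n = ((z_{α/2} + z_β)/C)² + 3.
(1.645 + 0.674) / 0.1923 = 2.319 / 0.1923 = 12.059.
n = 12.059² + 3 = 145.43 + 3 = 148.4.
Round up.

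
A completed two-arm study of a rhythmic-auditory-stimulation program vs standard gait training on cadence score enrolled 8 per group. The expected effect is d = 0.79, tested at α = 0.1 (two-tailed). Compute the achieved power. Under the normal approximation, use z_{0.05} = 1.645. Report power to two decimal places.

For two equal groups, power = Φ(d·√(n/2) − z_{α/2}).
d·√(n/2) = 0.79 × √(8/2) = 0.79 × 2.000 = 1.580.
z_β = 1.580 − 1.645 = -0.065.
Power = Φ(-0.065) = 0.474.

power ≈ 0.47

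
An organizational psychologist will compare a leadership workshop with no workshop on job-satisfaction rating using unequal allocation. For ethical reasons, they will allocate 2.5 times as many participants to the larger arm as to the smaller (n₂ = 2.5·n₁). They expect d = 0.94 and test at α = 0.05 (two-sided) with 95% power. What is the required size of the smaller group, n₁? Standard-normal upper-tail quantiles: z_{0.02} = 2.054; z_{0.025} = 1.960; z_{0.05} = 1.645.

With allocation ratio k = n₂/n₁ = 2.5, Var(x̄₁−x̄₂) = σ²(1/n₁ + 1/(k·n₁)) = σ²·(k+1)/(k·n₁).
So n₁ = (1 + 1/k)·((z_{α/2} + z_β)/d)² = 1.400 × (3.605/0.94)².
n₁ = 1.400 × 14.71 = 20.6.
Round up: n₁ = 21, giving n₂ = ⌈2.5 × 21⌉ = ⌈52.5⌉ = 53.

n₁ = 21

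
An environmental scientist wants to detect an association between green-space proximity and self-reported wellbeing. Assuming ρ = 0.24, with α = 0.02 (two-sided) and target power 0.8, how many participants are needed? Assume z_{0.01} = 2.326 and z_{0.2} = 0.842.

n = 171

Fisher's z: C = ½·ln((1+r)/(1−r)) = ½·ln(1.6316) = 0.2448.
n = ((z_{α/2} + z_β)/C)² + 3.
(2.326 + 0.842) / 0.2448 = 3.168 / 0.2448 = 12.941.
n = 12.941² + 3 = 167.47 + 3 = 170.5.
Round up.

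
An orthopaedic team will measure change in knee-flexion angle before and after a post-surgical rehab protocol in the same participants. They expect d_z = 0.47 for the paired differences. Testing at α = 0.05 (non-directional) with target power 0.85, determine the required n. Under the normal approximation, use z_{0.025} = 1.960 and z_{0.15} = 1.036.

n = 41 pairs

For a paired (one-sample on differences) test: n = ((z_{α/2} + z_β) / d)².
z_{α/2} + z_β = 1.960 + 1.036 = 2.996.
n = (2.996 / 0.47)² = 6.374² = 40.63.
Round up.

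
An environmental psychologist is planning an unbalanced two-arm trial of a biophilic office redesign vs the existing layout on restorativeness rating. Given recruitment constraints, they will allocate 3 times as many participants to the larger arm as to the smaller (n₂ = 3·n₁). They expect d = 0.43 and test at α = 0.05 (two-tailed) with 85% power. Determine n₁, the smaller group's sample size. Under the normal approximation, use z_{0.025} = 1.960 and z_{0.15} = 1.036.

With allocation ratio k = n₂/n₁ = 3, Var(x̄₁−x̄₂) = σ²(1/n₁ + 1/(k·n₁)) = σ²·(k+1)/(k·n₁).
So n₁ = (1 + 1/k)·((z_{α/2} + z_β)/d)² = 1.333 × (2.996/0.43)².
n₁ = 1.333 × 48.55 = 64.7.
Round up: n₁ = 65, giving n₂ = 3 × 65 = 195.

n₁ = 65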